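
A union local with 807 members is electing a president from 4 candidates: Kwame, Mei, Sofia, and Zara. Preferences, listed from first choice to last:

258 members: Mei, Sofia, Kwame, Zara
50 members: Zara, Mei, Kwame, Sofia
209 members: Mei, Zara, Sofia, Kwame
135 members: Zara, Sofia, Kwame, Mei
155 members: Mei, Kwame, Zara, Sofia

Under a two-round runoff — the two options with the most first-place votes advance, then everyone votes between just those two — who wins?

Round 1 first-place votes: Kwame 0, Mei 622, Sofia 0, Zara 185.
Mei and Zara advance.
Runoff: Mei is preferred to Zara by 622 voters; Zara by 185.
Mei wins the runoff.

Mei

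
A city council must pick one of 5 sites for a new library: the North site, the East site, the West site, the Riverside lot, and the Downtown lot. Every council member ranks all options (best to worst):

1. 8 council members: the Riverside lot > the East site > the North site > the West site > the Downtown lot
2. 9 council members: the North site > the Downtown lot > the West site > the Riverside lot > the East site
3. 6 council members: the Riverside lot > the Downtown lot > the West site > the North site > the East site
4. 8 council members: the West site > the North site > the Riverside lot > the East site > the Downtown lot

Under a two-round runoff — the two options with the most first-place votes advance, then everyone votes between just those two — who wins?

the North site

Round 1 first-place votes: the North site 9, the East site 0, the West site 8, the Riverside lot 14, the Downtown lot 0.
the Riverside lot and the North site advance.
Runoff: the Riverside lot is preferred to the North site by 14 voters; the North site by 17.
the North site wins the runoff.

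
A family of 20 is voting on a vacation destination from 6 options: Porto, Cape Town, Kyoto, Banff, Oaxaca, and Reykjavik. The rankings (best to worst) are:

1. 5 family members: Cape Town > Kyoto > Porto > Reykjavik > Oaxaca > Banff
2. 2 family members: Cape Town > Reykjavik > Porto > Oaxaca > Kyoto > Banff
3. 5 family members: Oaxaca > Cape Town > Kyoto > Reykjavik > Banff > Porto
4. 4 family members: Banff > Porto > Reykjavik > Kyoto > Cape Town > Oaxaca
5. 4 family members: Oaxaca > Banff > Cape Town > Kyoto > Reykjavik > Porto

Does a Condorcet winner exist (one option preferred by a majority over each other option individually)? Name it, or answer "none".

Cape Town vs Porto: 16–4 for Cape Town.
Cape Town vs Kyoto: 16–4 for Cape Town.
Cape Town vs Banff: 12–8 for Cape Town.
Cape Town vs Oaxaca: 11–9 for Cape Town.
Cape Town vs Reykjavik: 16–4 for Cape Town.
Cape Town beats every other option head-to-head.

Cape Town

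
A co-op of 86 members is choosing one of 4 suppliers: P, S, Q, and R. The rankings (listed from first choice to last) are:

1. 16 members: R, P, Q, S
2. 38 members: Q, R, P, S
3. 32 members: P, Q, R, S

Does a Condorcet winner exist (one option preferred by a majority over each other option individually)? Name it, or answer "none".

Checking pairwise contests:
R beats P 54–32.
P beats S 86–0.
P beats Q 48–38.
Q beats R 70–16.
Every option loses at least one head-to-head, so there is no Condorcet winner.

none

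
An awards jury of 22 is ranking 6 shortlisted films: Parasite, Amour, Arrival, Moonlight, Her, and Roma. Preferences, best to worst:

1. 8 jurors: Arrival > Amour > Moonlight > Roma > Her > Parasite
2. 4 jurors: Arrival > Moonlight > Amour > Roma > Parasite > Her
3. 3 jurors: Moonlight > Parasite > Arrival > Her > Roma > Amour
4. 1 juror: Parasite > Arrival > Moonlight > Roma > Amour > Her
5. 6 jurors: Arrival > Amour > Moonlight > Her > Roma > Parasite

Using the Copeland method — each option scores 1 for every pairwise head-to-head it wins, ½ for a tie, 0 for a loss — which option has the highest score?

Arrival

Parasite: loses to Amour, Arrival, Moonlight, Her, and Roma → score 0.
Amour: beats Parasite, Moonlight, Her, and Roma; loses to Arrival → score 4.
Arrival: beats Parasite, Amour, Moonlight, Her, and Roma → score 5.
Moonlight: beats Parasite, Her, and Roma; loses to Amour and Arrival → score 3.
Her: beats Parasite; loses to Amour, Arrival, Moonlight, and Roma → score 1.
Roma: beats Parasite and Her; loses to Amour, Arrival, and Moonlight → score 2.
Arrival has the best pairwise record.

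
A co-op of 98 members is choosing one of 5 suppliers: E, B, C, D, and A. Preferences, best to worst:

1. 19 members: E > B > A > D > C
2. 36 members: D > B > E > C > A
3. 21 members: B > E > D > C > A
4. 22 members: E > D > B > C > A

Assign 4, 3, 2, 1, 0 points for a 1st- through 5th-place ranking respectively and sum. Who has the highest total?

E: 19·4 + 36·2 + 21·3 + 22·4 = 299
B: 19·3 + 36·3 + 21·4 + 22·2 = 293
C: 19·0 + 36·1 + 21·1 + 22·1 = 79
D: 19·1 + 36·4 + 21·2 + 22·3 = 271
A: 19·2 + 36·0 + 21·0 + 22·0 = 38
E has the highest Borda score (299).

E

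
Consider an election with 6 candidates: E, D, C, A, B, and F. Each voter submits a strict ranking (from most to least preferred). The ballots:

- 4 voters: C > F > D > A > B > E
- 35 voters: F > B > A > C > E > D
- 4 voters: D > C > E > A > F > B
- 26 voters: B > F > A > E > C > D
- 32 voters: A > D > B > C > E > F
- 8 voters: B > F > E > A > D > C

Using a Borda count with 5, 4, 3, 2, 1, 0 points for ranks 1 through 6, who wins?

B

E: 4·0 + 35·1 + 4·3 + 26·2 + 32·1 + 8·3 = 155
D: 4·3 + 35·0 + 4·5 + 26·0 + 32·4 + 8·1 = 168
C: 4·5 + 35·2 + 4·4 + 26·1 + 32·2 + 8·0 = 196
A: 4·2 + 35·3 + 4·2 + 26·3 + 32·5 + 8·2 = 375
B: 4·1 + 35·4 + 4·0 + 26·5 + 32·3 + 8·5 = 410
F: 4·4 + 35·5 + 4·1 + 26·4 + 32·0 + 8·4 = 331
B has the highest Borda score (410).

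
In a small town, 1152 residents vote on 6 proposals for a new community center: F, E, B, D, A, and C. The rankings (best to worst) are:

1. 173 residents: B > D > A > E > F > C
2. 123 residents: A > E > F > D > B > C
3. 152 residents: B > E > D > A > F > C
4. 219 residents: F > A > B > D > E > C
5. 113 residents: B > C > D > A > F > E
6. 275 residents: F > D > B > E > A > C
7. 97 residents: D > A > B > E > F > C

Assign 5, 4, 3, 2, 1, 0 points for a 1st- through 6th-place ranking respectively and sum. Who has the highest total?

B

F: 173·1 + 123·3 + 152·1 + 219·5 + 113·1 + 275·5 + 97·1 = 3374
E: 173·2 + 123·4 + 152·4 + 219·1 + 113·0 + 275·2 + 97·2 = 2409
B: 173·5 + 123·1 + 152·5 + 219·3 + 113·5 + 275·3 + 97·3 = 4086
D: 173·4 + 123·2 + 152·3 + 219·2 + 113·3 + 275·4 + 97·5 = 3756
A: 173·3 + 123·5 + 152·2 + 219·4 + 113·2 + 275·1 + 97·4 = 3203
C: 173·0 + 123·0 + 152·0 + 219·0 + 113·4 + 275·0 + 97·0 = 452
B has the highest Borda score (4086).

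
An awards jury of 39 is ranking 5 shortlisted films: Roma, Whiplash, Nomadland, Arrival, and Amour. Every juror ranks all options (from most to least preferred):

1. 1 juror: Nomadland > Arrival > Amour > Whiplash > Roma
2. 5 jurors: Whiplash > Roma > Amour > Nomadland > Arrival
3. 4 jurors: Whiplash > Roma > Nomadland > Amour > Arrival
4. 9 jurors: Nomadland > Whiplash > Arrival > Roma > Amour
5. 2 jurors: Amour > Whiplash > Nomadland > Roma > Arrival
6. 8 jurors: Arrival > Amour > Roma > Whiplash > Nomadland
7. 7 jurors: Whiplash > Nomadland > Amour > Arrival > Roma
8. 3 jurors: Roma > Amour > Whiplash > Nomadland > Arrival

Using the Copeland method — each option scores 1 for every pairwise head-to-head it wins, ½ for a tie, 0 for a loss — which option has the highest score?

Roma: beats Nomadland and Amour; loses to Whiplash and Arrival → score 2.
Whiplash: beats Roma, Nomadland, Arrival, and Amour → score 4.
Nomadland: beats Arrival and Amour; loses to Roma and Whiplash → score 2.
Arrival: beats Roma; loses to Whiplash, Nomadland, and Amour → score 1.
Amour: beats Arrival; loses to Roma, Whiplash, and Nomadland → score 1.
Whiplash has the best pairwise record.

Whiplash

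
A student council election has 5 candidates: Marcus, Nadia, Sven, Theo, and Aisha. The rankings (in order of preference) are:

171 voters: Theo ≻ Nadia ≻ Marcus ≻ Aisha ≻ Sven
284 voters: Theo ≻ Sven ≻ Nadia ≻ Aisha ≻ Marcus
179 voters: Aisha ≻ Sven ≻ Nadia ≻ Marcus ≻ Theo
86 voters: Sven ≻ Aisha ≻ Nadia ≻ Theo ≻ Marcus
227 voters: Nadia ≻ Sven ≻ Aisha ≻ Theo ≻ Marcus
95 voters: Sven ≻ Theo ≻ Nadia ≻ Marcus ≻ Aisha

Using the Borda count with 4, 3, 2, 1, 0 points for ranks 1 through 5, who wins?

Marcus: 171·2 + 284·0 + 179·1 + 86·0 + 227·0 + 95·1 = 616
Nadia: 171·3 + 284·2 + 179·2 + 86·2 + 227·4 + 95·2 = 2709
Sven: 171·0 + 284·3 + 179·3 + 86·4 + 227·3 + 95·4 = 2794
Theo: 171·4 + 284·4 + 179·0 + 86·1 + 227·1 + 95·3 = 2418
Aisha: 171·1 + 284·1 + 179·4 + 86·3 + 227·2 + 95·0 = 1883
Sven has the highest Borda score (2794).

Sven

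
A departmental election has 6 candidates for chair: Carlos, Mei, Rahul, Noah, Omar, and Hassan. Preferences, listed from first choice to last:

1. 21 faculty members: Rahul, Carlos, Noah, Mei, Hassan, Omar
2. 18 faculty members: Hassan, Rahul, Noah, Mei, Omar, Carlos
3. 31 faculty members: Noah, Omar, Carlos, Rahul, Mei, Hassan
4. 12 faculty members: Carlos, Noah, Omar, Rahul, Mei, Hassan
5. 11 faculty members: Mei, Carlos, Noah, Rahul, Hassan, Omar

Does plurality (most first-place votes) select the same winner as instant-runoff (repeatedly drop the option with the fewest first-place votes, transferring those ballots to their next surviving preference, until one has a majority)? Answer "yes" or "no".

yes

Plurality — first-place votes: Carlos 12, Mei 11, Rahul 21, Noah 31, Omar 0, Hassan 18. Winner: Noah.
Instant-runoff — R1 Carlos 12, Mei 11, Rahul 21, Noah 31, Omar 0, Hassan 18 (Omar out); R2 Carlos 12, Mei 11, Rahul 21, Noah 31, Hassan 18 (Mei out); R3 Carlos 23, Rahul 21, Noah 31, Hassan 18 (Hassan out); R4 Carlos 23, Rahul 39, Noah 31 (Carlos out); R5 Rahul 39, Noah 54 (Noah winner). Winner: Noah.
The two methods agree.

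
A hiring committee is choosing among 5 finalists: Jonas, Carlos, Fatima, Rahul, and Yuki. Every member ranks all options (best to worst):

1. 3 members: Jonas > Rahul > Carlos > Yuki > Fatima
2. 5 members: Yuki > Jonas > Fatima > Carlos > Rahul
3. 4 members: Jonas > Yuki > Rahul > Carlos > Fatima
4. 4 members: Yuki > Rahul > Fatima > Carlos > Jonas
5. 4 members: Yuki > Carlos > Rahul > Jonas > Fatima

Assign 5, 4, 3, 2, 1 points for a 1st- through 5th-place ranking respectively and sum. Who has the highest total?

Yuki

Jonas: 3·5 + 5·4 + 4·5 + 4·1 + 4·2 = 67
Carlos: 3·3 + 5·2 + 4·2 + 4·2 + 4·4 = 51
Fatima: 3·1 + 5·3 + 4·1 + 4·3 + 4·1 = 38
Rahul: 3·4 + 5·1 + 4·3 + 4·4 + 4·3 = 57
Yuki: 3·2 + 5·5 + 4·4 + 4·5 + 4·5 = 87
Yuki has the highest Borda score (87).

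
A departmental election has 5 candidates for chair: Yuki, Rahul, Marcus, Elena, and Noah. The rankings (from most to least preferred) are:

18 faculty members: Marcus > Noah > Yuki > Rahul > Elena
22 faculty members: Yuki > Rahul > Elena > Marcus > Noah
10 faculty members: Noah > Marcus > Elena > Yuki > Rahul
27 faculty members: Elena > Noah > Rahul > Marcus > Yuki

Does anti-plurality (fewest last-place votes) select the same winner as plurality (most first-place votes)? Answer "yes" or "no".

no

Anti-plurality — last-place votes: Yuki 27, Rahul 10, Marcus 0, Elena 18, Noah 22. Winner: Marcus.
Plurality — first-place votes: Yuki 22, Rahul 0, Marcus 18, Elena 27, Noah 10. Winner: Elena.
The two methods disagree.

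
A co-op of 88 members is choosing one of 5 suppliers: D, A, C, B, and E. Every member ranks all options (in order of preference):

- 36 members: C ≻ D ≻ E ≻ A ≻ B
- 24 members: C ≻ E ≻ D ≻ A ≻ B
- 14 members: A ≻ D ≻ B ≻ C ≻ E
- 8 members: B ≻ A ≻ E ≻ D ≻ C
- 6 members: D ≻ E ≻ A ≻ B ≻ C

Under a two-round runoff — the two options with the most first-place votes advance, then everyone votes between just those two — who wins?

C

Round 1 first-place votes: D 6, A 14, C 60, B 8, E 0.
C and A advance.
Runoff: C is preferred to A by 60 voters; A by 28.
C wins the runoff.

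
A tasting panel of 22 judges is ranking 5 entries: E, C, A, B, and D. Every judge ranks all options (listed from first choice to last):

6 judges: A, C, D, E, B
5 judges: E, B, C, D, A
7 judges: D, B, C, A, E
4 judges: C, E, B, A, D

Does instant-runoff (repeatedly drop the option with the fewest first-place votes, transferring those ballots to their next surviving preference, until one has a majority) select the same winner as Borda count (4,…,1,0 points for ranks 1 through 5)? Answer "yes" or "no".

no

Instant-runoff — R1 E 5, C 4, A 6, B 0, D 7 (B out); R2 E 5, C 4, A 6, D 7 (C out); R3 E 9, A 6, D 7 (A out); R4 E 9, D 13 (D winner). Winner: D.
Borda — scores: E 38, C 58, A 35, B 44, D 45. Winner: C.
The two methods disagree.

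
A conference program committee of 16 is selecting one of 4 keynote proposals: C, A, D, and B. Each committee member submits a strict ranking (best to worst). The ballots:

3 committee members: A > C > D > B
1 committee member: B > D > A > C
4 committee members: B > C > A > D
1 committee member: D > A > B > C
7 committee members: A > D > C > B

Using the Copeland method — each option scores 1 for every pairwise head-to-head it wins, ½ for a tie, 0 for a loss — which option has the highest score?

A

C: beats B; loses to A and D → score 1.
A: beats C, D, and B → score 3.
D: beats C and B; loses to A → score 2.
B: loses to C, A, and D → score 0.
A has the best pairwise record.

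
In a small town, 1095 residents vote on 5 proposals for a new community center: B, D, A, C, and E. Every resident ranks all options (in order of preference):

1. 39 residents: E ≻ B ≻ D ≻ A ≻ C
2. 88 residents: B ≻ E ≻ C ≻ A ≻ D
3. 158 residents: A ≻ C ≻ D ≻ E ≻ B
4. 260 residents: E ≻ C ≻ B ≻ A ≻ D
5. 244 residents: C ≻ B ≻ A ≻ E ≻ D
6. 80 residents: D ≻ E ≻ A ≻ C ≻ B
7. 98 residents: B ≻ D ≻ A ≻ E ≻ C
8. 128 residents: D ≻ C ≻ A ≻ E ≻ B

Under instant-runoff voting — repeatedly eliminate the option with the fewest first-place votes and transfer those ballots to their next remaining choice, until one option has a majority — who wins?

Round 1: B 186, D 208, A 158, C 244, E 299. Eliminate A.
Round 2: B 186, D 208, C 402, E 299. Eliminate B.
Round 3: D 306, C 402, E 387. Eliminate D.
Round 4: C 530, E 565. E has a majority.

E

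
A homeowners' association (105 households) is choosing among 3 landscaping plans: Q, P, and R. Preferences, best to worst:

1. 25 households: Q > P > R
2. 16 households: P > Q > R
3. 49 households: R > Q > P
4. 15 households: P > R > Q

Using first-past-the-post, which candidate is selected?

First-place votes: Q 25, P 31, R 49.
R has the most first-place votes.

R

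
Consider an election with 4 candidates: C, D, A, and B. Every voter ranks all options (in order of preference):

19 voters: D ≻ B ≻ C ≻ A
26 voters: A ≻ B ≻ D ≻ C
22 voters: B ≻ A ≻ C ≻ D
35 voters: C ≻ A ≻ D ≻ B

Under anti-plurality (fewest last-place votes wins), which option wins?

Last-place votes: C 26, D 22, A 19, B 35.
A is ranked last by the fewest voters, so A wins.

A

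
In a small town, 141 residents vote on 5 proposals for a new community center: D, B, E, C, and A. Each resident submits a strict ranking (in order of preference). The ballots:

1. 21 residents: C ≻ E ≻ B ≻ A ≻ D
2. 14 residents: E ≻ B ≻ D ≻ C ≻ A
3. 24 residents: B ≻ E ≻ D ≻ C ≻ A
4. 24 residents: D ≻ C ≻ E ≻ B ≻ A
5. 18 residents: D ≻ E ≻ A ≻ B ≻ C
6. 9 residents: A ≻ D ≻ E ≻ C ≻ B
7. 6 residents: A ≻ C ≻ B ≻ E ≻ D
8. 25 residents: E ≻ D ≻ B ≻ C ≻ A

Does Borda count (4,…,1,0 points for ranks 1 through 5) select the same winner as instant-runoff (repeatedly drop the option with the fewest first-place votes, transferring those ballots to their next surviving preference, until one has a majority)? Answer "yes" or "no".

yes

Borda — scores: D 346, B 284, E 417, C 246, A 117. Winner: E.
Instant-runoff — R1 D 42, B 24, E 39, C 21, A 15 (A out); R2 D 51, B 24, E 39, C 27 (B out); R3 D 51, E 63, C 27 (C out); R4 D 51, E 90 (E winner). Winner: E.
The two methods agree.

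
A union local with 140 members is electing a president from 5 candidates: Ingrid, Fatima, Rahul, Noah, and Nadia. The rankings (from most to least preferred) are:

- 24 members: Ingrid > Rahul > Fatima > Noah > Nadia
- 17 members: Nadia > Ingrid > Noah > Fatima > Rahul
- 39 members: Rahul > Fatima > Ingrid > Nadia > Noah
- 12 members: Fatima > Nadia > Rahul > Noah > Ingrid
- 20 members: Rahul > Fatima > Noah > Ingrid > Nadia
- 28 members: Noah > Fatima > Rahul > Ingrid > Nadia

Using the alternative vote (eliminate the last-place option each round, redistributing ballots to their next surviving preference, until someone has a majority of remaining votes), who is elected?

Round 1: Ingrid 24, Fatima 12, Rahul 59, Noah 28, Nadia 17. Eliminate Fatima.
Round 2: Ingrid 24, Rahul 59, Noah 28, Nadia 29. Eliminate Ingrid.
Round 3: Rahul 83, Noah 28, Nadia 29. Rahul has a majority.

Rahul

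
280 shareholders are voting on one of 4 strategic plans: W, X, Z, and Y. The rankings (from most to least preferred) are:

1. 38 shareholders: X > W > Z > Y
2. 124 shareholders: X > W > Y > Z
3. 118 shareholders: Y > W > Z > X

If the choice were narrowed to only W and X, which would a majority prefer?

X

Voters preferring W to X: 118; preferring X to W: 162.
X wins the head-to-head.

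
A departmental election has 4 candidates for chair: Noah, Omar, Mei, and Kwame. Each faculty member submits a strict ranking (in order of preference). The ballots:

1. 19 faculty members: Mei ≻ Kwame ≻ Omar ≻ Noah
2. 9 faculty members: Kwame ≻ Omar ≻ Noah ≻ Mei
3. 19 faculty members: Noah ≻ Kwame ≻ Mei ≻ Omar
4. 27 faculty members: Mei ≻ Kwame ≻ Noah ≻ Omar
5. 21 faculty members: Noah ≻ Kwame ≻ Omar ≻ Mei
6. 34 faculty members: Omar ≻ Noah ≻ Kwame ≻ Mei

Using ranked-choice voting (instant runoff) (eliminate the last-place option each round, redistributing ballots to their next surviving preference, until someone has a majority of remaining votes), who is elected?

Mei

Round 1: Noah 40, Omar 34, Mei 46, Kwame 9. Eliminate Kwame.
Round 2: Noah 40, Omar 43, Mei 46. Eliminate Noah.
Round 3: Omar 64, Mei 65. Mei has a majority.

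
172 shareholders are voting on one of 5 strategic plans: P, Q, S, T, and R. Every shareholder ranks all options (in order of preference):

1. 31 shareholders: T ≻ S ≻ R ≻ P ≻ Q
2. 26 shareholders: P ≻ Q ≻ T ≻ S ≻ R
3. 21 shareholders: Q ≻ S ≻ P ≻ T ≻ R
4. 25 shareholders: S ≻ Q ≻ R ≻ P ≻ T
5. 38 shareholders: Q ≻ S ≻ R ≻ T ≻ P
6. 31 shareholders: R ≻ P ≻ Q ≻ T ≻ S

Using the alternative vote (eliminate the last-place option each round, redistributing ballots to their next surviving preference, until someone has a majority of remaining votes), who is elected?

Q

Round 1: P 26, Q 59, S 25, T 31, R 31. Eliminate S.
Round 2: P 26, Q 84, T 31, R 31. Eliminate P.
Round 3: Q 110, T 31, R 31. Q has a majority.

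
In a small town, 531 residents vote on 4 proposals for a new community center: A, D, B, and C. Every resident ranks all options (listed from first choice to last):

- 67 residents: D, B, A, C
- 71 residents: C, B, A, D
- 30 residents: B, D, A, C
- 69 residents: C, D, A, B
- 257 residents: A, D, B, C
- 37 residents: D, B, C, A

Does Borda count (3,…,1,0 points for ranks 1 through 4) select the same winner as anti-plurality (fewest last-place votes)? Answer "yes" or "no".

no

Borda — scores: A 1008, D 1024, B 697, C 457. Winner: D.
Anti-plurality — last-place votes: A 37, D 71, B 69, C 354. Winner: A.
The two methods disagree.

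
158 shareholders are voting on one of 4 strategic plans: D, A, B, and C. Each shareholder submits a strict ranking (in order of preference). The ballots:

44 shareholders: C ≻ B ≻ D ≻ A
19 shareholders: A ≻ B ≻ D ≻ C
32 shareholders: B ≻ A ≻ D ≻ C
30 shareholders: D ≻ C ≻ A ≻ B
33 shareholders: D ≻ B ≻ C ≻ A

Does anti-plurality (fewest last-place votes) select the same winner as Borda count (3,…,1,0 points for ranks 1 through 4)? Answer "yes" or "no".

Anti-plurality — last-place votes: D 0, A 77, B 30, C 51. Winner: D.
Borda — scores: D 284, A 151, B 288, C 225. Winner: B.
The two methods disagree.

no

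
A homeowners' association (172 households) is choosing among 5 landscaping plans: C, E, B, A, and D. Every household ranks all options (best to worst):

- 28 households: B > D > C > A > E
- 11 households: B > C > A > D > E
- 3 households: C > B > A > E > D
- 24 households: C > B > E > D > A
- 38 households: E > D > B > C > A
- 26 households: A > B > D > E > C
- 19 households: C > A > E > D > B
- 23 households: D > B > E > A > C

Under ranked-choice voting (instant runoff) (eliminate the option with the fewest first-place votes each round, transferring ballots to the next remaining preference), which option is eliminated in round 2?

A

Round 1: C 46, E 38, B 39, A 26, D 23. Eliminate D.
Round 2: C 46, E 38, B 62, A 26. Eliminate A.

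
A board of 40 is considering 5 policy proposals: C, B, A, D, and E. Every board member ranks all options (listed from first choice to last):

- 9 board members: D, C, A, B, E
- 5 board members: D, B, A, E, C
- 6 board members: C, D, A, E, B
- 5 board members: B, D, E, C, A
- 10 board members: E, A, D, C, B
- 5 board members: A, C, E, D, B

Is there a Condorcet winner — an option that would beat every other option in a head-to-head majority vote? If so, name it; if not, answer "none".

D vs C: 29–11 for D.
D vs B: 35–5 for D.
D vs A: 25–15 for D.
D vs E: 25–15 for D.
D beats every other option head-to-head.

D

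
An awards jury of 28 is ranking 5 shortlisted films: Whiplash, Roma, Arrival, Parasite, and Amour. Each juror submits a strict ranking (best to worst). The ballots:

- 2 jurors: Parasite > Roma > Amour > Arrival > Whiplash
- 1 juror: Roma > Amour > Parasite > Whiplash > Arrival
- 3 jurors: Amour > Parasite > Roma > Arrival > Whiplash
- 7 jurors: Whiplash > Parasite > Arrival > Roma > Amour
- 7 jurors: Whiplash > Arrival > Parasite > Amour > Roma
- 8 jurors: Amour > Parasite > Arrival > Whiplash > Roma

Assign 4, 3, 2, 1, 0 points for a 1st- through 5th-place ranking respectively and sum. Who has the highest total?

Whiplash: 2·0 + 1·1 + 3·0 + 7·4 + 7·4 + 8·1 = 65
Roma: 2·3 + 1·4 + 3·2 + 7·1 + 7·0 + 8·0 = 23
Arrival: 2·1 + 1·0 + 3·1 + 7·2 + 7·3 + 8·2 = 56
Parasite: 2·4 + 1·2 + 3·3 + 7·3 + 7·2 + 8·3 = 78
Amour: 2·2 + 1·3 + 3·4 + 7·0 + 7·1 + 8·4 = 58
Parasite has the highest Borda score (78).

Parasite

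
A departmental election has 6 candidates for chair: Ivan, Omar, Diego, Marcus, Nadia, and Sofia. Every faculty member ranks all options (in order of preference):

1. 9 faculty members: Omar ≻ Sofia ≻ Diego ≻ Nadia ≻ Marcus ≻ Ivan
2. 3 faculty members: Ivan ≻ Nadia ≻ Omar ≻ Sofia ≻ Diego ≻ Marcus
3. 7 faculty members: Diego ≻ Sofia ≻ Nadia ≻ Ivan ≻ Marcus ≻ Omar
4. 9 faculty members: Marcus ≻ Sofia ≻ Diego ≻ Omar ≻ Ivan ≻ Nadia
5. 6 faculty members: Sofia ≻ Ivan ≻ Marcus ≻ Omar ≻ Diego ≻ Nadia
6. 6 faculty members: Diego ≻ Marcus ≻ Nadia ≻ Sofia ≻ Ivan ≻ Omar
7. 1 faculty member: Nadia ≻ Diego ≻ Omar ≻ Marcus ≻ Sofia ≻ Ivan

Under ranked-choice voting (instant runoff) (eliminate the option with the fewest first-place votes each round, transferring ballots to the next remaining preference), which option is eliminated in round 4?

Omar

Round 1: Ivan 3, Omar 9, Diego 13, Marcus 9, Nadia 1, Sofia 6. Eliminate Nadia.
Round 2: Ivan 3, Omar 9, Diego 14, Marcus 9, Sofia 6. Eliminate Ivan.
Round 3: Omar 12, Diego 14, Marcus 9, Sofia 6. Eliminate Sofia.
Round 4: Omar 12, Diego 14, Marcus 15. Eliminate Omar.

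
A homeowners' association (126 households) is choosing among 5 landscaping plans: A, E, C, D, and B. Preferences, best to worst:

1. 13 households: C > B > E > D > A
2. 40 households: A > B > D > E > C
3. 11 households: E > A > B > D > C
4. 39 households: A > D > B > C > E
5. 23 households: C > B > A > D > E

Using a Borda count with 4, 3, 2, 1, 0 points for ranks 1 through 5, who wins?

A: 13·0 + 40·4 + 11·3 + 39·4 + 23·2 = 395
E: 13·2 + 40·1 + 11·4 + 39·0 + 23·0 = 110
C: 13·4 + 40·0 + 11·0 + 39·1 + 23·4 = 183
D: 13·1 + 40·2 + 11·1 + 39·3 + 23·1 = 244
B: 13·3 + 40·3 + 11·2 + 39·2 + 23·3 = 328
A has the highest Borda score (395).

A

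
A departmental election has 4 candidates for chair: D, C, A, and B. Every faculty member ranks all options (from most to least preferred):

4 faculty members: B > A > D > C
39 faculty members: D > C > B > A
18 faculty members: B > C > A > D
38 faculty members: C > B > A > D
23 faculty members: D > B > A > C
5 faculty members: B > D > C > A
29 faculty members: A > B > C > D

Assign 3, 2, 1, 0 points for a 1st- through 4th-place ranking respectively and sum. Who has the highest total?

D: 4·1 + 39·3 + 18·0 + 38·0 + 23·3 + 5·2 + 29·0 = 200
C: 4·0 + 39·2 + 18·2 + 38·3 + 23·0 + 5·1 + 29·1 = 262
A: 4·2 + 39·0 + 18·1 + 38·1 + 23·1 + 5·0 + 29·3 = 174
B: 4·3 + 39·1 + 18·3 + 38·2 + 23·2 + 5·3 + 29·2 = 300
B has the highest Borda score (300).

B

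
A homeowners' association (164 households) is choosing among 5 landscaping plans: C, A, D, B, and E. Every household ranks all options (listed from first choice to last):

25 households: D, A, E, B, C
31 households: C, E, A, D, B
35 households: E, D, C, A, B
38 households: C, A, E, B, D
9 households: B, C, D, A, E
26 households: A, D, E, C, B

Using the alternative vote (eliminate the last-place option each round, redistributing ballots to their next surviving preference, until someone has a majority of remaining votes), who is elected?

C

Round 1: C 69, A 26, D 25, B 9, E 35. Eliminate B.
Round 2: C 78, A 26, D 25, E 35. Eliminate D.
Round 3: C 78, A 51, E 35. Eliminate E.
Round 4: C 113, A 51. C has a majority.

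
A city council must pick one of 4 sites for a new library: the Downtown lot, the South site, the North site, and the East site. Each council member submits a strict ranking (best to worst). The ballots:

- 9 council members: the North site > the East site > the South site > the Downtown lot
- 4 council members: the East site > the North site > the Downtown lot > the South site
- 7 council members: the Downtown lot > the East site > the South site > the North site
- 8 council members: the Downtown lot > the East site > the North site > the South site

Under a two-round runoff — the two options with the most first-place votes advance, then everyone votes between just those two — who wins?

the Downtown lot

Round 1 first-place votes: the Downtown lot 15, the South site 0, the North site 9, the East site 4.
the Downtown lot and the North site advance.
Runoff: the Downtown lot is preferred to the North site by 15 voters; the North site by 13.
the Downtown lot wins the runoff.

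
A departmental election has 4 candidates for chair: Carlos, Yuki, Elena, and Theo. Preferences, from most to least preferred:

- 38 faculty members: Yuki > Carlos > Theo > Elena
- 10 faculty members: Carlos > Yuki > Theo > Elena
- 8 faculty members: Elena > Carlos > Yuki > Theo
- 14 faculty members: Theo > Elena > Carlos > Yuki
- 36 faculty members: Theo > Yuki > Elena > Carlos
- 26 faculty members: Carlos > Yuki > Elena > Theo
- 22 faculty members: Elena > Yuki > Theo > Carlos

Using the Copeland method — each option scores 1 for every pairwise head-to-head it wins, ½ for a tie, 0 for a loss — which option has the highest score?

Yuki

Carlos: beats Theo; loses to Yuki and Elena → score 1.
Yuki: beats Carlos, Elena, and Theo → score 3.
Elena: beats Carlos; loses to Yuki and Theo → score 1.
Theo: beats Elena; loses to Carlos and Yuki → score 1.
Yuki has the best pairwise record.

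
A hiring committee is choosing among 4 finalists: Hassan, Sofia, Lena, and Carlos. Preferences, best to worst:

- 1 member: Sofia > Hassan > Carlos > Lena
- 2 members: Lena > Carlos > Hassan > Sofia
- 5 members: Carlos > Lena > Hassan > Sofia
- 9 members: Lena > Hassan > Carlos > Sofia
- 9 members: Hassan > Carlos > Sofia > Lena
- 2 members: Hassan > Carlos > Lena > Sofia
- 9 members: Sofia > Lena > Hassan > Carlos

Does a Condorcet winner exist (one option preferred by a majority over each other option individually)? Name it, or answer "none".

Checking pairwise contests:
Lena beats Hassan 25–12.
Hassan beats Sofia 27–10.
Sofia beats Lena 19–18.
Hassan beats Carlos 30–7.
Every option loses at least one head-to-head, so there is no Condorcet winner.

none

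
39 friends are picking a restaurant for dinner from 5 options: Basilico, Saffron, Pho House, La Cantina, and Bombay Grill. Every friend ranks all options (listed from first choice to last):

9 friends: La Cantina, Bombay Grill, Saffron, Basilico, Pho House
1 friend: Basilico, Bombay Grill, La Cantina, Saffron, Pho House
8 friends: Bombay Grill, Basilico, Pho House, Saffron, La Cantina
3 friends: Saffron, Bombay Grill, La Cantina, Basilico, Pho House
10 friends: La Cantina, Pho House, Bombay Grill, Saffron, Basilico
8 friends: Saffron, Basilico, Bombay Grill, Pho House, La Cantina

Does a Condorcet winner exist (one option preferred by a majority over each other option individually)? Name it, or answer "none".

Bombay Grill vs Basilico: 30–9 for Bombay Grill.
Bombay Grill vs Saffron: 28–11 for Bombay Grill.
Bombay Grill vs Pho House: 29–10 for Bombay Grill.
Bombay Grill vs La Cantina: 20–19 for Bombay Grill.
Bombay Grill beats every other option head-to-head.

Bombay Grill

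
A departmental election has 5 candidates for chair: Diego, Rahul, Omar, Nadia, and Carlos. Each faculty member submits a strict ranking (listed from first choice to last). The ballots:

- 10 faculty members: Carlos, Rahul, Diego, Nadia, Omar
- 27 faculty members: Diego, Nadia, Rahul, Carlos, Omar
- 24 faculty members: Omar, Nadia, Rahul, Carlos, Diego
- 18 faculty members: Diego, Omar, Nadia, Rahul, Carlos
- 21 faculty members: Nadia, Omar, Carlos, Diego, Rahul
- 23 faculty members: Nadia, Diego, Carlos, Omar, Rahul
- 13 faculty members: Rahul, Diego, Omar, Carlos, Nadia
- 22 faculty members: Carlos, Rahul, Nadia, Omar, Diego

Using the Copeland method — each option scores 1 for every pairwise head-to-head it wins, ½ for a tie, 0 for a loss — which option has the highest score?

Diego: beats Rahul, Omar, and Carlos; loses to Nadia → score 3.
Rahul: beats Carlos; loses to Diego, Omar, and Nadia → score 1.
Omar: beats Rahul; loses to Diego, Nadia, and Carlos → score 1.
Nadia: beats Diego, Rahul, Omar, and Carlos → score 4.
Carlos: beats Omar; loses to Diego, Rahul, and Nadia → score 1.
Nadia has the best pairwise record.

Nadia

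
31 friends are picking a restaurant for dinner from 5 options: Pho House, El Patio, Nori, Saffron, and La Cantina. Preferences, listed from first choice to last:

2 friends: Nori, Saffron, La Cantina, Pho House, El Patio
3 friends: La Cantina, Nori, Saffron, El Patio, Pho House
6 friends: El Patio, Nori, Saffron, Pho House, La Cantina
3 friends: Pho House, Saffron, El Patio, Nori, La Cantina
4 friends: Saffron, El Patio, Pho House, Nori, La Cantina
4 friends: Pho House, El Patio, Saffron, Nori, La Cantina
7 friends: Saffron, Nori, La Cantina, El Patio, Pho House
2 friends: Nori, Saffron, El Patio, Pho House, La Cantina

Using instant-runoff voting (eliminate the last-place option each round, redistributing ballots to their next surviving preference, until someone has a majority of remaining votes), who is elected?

Round 1: Pho House 7, El Patio 6, Nori 4, Saffron 11, La Cantina 3. Eliminate La Cantina.
Round 2: Pho House 7, El Patio 6, Nori 7, Saffron 11. Eliminate El Patio.
Round 3: Pho House 7, Nori 13, Saffron 11. Eliminate Pho House.
Round 4: Nori 13, Saffron 18. Saffron has a majority.

Saffron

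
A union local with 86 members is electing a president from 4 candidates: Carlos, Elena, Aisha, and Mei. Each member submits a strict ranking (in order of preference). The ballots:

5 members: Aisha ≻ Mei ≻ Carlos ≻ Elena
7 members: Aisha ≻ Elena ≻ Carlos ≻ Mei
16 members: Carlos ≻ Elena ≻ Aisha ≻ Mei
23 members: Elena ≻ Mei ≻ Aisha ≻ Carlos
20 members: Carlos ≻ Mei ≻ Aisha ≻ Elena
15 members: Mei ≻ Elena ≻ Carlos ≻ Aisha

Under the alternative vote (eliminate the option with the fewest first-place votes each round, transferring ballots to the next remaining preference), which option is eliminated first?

Round 1: Carlos 36, Elena 23, Aisha 12, Mei 15. Eliminate Aisha.

Aisha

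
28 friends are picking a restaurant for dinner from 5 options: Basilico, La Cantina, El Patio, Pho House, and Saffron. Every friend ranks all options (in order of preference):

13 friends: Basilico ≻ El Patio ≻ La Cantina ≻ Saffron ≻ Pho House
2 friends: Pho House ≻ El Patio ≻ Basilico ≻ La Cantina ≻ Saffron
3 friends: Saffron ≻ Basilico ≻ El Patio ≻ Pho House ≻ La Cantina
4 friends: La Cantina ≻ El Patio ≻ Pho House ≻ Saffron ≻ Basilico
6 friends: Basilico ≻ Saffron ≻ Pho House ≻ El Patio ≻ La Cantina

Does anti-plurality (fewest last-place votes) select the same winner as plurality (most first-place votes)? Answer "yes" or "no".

Anti-plurality — last-place votes: Basilico 4, La Cantina 9, El Patio 0, Pho House 13, Saffron 2. Winner: El Patio.
Plurality — first-place votes: Basilico 19, La Cantina 4, El Patio 0, Pho House 2, Saffron 3. Winner: Basilico.
The two methods disagree.

no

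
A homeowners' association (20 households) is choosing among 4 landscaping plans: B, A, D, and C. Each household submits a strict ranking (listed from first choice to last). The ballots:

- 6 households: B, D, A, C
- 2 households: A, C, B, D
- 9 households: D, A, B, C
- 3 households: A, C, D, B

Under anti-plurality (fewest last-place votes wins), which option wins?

Last-place votes: B 3, A 0, D 2, C 15.
A is ranked last by the fewest voters, so A wins.

A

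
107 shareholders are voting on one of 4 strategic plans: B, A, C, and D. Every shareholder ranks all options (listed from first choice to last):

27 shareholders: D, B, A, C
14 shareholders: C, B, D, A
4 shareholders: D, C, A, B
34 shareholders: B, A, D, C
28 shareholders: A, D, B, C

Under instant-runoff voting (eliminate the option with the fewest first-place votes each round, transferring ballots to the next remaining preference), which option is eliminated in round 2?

A

Round 1: B 34, A 28, C 14, D 31. Eliminate C.
Round 2: B 48, A 28, D 31. Eliminate A.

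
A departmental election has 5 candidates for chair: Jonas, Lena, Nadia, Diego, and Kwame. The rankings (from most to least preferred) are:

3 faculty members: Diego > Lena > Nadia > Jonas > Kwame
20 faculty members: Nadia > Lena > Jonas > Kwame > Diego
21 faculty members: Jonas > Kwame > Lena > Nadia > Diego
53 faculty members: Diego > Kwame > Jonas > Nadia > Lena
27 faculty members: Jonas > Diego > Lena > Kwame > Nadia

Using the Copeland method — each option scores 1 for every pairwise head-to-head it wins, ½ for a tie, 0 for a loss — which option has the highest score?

Jonas: beats Lena, Nadia, Diego, and Kwame → score 4.
Lena: loses to Jonas, Nadia, Diego, and Kwame → score 0.
Nadia: beats Lena; loses to Jonas, Diego, and Kwame → score 1.
Diego: beats Lena, Nadia, and Kwame; loses to Jonas → score 3.
Kwame: beats Lena and Nadia; loses to Jonas and Diego → score 2.
Jonas has the best pairwise record.

Jonas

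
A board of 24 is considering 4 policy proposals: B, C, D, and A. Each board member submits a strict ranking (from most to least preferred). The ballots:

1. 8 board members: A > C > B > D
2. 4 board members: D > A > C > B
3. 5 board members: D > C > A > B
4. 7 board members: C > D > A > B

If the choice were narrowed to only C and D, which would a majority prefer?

Voters preferring C to D: 15; preferring D to C: 9.
C wins the head-to-head.

C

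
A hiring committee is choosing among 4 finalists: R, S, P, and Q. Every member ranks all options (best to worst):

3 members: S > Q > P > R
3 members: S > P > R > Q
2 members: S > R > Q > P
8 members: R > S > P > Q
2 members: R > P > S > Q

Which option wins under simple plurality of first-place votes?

First-place votes: R 10, S 8, P 0, Q 0.
R has the most first-place votes.

R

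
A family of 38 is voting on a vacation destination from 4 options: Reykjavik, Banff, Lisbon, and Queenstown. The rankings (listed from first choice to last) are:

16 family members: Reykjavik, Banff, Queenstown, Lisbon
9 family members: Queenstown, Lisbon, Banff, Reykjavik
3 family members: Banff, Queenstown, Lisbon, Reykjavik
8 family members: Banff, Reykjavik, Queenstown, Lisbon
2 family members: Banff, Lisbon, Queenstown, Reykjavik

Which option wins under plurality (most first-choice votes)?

First-place votes: Reykjavik 16, Banff 13, Lisbon 0, Queenstown 9.
Reykjavik has the most first-place votes.

Reykjavik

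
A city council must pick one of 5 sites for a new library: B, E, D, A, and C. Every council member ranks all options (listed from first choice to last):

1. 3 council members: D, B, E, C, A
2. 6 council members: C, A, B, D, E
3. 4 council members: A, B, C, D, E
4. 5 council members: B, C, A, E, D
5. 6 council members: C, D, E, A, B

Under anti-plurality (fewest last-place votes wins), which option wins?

C

Last-place votes: B 6, E 10, D 5, A 3, C 0.
C is ranked last by the fewest voters, so C wins.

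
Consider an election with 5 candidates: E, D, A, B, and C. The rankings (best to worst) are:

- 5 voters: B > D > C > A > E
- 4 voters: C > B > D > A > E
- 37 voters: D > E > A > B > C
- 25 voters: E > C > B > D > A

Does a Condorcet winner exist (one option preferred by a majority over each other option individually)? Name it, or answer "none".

D vs E: 46–25 for D.
D vs A: 71–0 for D.
D vs B: 37–34 for D.
D vs C: 42–29 for D.
D beats every other option head-to-head.

D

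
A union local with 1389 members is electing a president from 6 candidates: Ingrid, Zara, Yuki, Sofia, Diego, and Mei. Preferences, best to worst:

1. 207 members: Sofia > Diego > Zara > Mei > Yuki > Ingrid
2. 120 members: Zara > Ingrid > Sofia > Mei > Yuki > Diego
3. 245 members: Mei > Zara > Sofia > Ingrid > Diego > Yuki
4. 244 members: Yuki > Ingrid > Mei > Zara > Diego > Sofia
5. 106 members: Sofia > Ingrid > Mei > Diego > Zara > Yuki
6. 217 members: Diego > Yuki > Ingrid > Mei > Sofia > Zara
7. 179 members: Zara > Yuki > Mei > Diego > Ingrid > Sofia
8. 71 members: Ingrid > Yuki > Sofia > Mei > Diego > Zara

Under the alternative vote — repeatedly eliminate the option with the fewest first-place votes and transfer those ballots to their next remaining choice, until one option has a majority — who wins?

Zara

Round 1: Ingrid 71, Zara 299, Yuki 244, Sofia 313, Diego 217, Mei 245. Eliminate Ingrid.
Round 2: Zara 299, Yuki 315, Sofia 313, Diego 217, Mei 245. Eliminate Diego.
Round 3: Zara 299, Yuki 532, Sofia 313, Mei 245. Eliminate Mei.
Round 4: Zara 544, Yuki 532, Sofia 313. Eliminate Sofia.
Round 5: Zara 857, Yuki 532. Zara has a majority.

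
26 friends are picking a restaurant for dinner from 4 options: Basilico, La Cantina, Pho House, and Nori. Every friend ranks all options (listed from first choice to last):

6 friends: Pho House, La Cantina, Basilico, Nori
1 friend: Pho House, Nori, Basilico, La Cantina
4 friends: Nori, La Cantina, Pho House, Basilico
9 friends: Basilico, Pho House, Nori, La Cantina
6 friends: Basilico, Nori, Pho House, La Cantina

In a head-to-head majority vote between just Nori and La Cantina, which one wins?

Nori

Voters preferring Nori to La Cantina: 20; preferring La Cantina to Nori: 6.
Nori wins the head-to-head.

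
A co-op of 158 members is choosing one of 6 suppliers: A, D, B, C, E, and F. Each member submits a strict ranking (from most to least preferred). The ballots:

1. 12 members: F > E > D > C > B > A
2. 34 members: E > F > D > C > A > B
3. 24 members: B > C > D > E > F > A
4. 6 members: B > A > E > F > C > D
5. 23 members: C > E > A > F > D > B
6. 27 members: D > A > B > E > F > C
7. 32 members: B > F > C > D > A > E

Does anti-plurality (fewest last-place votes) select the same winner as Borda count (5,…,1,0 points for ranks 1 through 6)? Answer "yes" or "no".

yes

Anti-plurality — last-place votes: A 36, D 6, B 57, C 27, E 32, F 0. Winner: F.
Borda — scores: A 267, D 432, B 403, C 405, E 430, F 433. Winner: F.
The two methods agree.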